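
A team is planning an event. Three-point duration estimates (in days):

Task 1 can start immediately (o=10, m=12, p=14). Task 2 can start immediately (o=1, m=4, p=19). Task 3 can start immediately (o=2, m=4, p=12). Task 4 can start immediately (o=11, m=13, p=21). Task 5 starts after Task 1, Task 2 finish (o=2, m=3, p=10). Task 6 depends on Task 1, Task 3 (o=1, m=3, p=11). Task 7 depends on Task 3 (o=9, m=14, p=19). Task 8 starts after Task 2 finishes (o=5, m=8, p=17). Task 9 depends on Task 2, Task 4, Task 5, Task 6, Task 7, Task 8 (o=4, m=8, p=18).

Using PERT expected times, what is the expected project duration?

te_Task 1 = (10 + 4·12 + 14)/6 = 72/6 = 12
te_Task 2 = (1 + 4·4 + 19)/6 = 36/6 = 6
te_Task 3 = (2 + 4·4 + 12)/6 = 30/6 = 5
te_Task 4 = (11 + 4·13 + 21)/6 = 84/6 = 14
te_Task 5 = (2 + 4·3 + 10)/6 = 24/6 = 4
te_Task 6 = (1 + 4·3 + 11)/6 = 24/6 = 4
te_Task 7 = (9 + 4·14 + 19)/6 = 84/6 = 14
te_Task 8 = (5 + 4·8 + 17)/6 = 54/6 = 9
te_Task 9 = (4 + 4·8 + 18)/6 = 54/6 = 9

Forward pass:
ES_Task 1 = 0; EF_Task 1 = 12
ES_Task 2 = 0; EF_Task 2 = 6
ES_Task 3 = 0; EF_Task 3 = 5
ES_Task 4 = 0; EF_Task 4 = 14
ES_Task 5 = max(EF_Task 1=12, EF_Task 2=6) = 12; EF_Task 5 = 12+4 = 16
ES_Task 6 = max(EF_Task 1=12, EF_Task 3=5) = 12; EF_Task 6 = 12+4 = 16
ES_Task 7 = 5; EF_Task 7 = 5+14 = 19
ES_Task 8 = 6; EF_Task 8 = 6+9 = 15
ES_Task 9 = max(EF_Task 2=6, EF_Task 4=14, EF_Task 5=16, EF_Task 6=16, EF_Task 7=19, EF_Task 8=15) = 19; EF_Task 9 = 19+9 = 28
Expected project duration μ = 28 days. Critical path: Task 3 → Task 7 → Task 9.

28 days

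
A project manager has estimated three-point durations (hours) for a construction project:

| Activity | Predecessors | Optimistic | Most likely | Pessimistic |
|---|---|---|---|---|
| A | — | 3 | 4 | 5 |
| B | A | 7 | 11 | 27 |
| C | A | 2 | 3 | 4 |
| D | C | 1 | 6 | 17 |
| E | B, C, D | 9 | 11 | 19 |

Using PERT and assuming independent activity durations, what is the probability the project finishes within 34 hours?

0.909

te_A = (3 + 4·4 + 5)/6 = 24/6 = 4; σ²_A = ((5−3)/6)² = 0.111
te_B = (7 + 4·11 + 27)/6 = 78/6 = 13; σ²_B = ((27−7)/6)² = 11.111
te_C = (2 + 4·3 + 4)/6 = 18/6 = 3; σ²_C = ((4−2)/6)² = 0.111
te_D = (1 + 4·6 + 17)/6 = 42/6 = 7; σ²_D = ((17−1)/6)² = 7.111
te_E = (9 + 4·11 + 19)/6 = 72/6 = 12; σ²_E = ((19−9)/6)² = 2.778

Forward pass:
ES_A = 0; EF_A = 4
ES_B = 4; EF_B = 4+13 = 17
ES_C = 4; EF_C = 4+3 = 7
ES_D = 7; EF_D = 7+7 = 14
ES_E = max(EF_B=17, EF_C=7, EF_D=14) = 17; EF_E = 17+12 = 29
Expected project duration μ = 29 hours. Critical path: A → B → E.

Variance along critical path = 0.111 + 11.111 + 2.778 = 14.000; σ = √14.000 = 3.742 hours.
Z = (34 − 29) / 3.742 = 1.336
P(T ≤ 34) = Φ(1.336) ≈ 0.909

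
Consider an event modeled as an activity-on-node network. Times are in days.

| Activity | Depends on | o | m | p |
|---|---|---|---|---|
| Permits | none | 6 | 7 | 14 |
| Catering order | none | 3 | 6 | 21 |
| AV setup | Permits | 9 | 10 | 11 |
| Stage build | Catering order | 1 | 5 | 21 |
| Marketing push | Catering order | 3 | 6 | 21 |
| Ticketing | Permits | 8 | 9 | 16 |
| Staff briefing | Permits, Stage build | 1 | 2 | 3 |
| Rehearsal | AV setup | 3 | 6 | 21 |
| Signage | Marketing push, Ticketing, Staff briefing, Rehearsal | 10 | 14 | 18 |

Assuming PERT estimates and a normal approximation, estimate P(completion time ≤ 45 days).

0.920

te_Permits = (6 + 4·7 + 14)/6 = 48/6 = 8; σ²_Permits = ((14−6)/6)² = 1.778
te_Catering order = (3 + 4·6 + 21)/6 = 48/6 = 8; σ²_Catering order = ((21−3)/6)² = 9.000
te_AV setup = (9 + 4·10 + 11)/6 = 60/6 = 10; σ²_AV setup = ((11−9)/6)² = 0.111
te_Stage build = (1 + 4·5 + 21)/6 = 42/6 = 7; σ²_Stage build = ((21−1)/6)² = 11.111
te_Marketing push = (3 + 4·6 + 21)/6 = 48/6 = 8; σ²_Marketing push = ((21−3)/6)² = 9.000
te_Ticketing = (8 + 4·9 + 16)/6 = 60/6 = 10; σ²_Ticketing = ((16−8)/6)² = 1.778
te_Staff briefing = (1 + 4·2 + 3)/6 = 12/6 = 2; σ²_Staff briefing = ((3−1)/6)² = 0.111
te_Rehearsal = (3 + 4·6 + 21)/6 = 48/6 = 8; σ²_Rehearsal = ((21−3)/6)² = 9.000
te_Signage = (10 + 4·14 + 18)/6 = 84/6 = 14; σ²_Signage = ((18−10)/6)² = 1.778

Forward pass:
ES_Permits = 0; EF_Permits = 8
ES_Catering order = 0; EF_Catering order = 8
ES_AV setup = 8; EF_AV setup = 8+10 = 18
ES_Stage build = 8; EF_Stage build = 8+7 = 15
ES_Marketing push = 8; EF_Marketing push = 8+8 = 16
ES_Ticketing = 8; EF_Ticketing = 8+10 = 18
ES_Staff briefing = max(EF_Permits=8, EF_Stage build=15) = 15; EF_Staff briefing = 15+2 = 17
ES_Rehearsal = 18; EF_Rehearsal = 18+8 = 26
ES_Signage = max(EF_Marketing push=16, EF_Ticketing=18, EF_Staff briefing=17, EF_Rehearsal=26) = 26; EF_Signage = 26+14 = 40
Expected project duration μ = 40 days. Critical path: Permits → AV setup → Rehearsal → Signage.

Variance along critical path = 1.778 + 0.111 + 9.000 + 1.778 = 12.667; σ = √12.667 = 3.559 days.
Z = (45 − 40) / 3.559 = 1.405
P(T ≤ 45) = Φ(1.405) ≈ 0.920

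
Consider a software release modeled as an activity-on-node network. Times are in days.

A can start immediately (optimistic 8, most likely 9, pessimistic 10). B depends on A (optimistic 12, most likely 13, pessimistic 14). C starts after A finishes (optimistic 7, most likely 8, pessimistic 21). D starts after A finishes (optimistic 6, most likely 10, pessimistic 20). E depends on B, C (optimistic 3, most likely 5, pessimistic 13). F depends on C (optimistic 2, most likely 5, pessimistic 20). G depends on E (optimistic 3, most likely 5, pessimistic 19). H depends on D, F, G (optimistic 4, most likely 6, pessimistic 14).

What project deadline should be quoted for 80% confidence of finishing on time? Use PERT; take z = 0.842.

te_A = (8 + 4·9 + 10)/6 = 54/6 = 9; σ²_A = ((10−8)/6)² = 0.111
te_B = (12 + 4·13 + 14)/6 = 78/6 = 13; σ²_B = ((14−12)/6)² = 0.111
te_C = (7 + 4·8 + 21)/6 = 60/6 = 10; σ²_C = ((21−7)/6)² = 5.444
te_D = (6 + 4·10 + 20)/6 = 66/6 = 11; σ²_D = ((20−6)/6)² = 5.444
te_E = (3 + 4·5 + 13)/6 = 36/6 = 6; σ²_E = ((13−3)/6)² = 2.778
te_F = (2 + 4·5 + 20)/6 = 42/6 = 7; σ²_F = ((20−2)/6)² = 9.000
te_G = (3 + 4·5 + 19)/6 = 42/6 = 7; σ²_G = ((19−3)/6)² = 7.111
te_H = (4 + 4·6 + 14)/6 = 42/6 = 7; σ²_H = ((14−4)/6)² = 2.778

Forward pass:
ES_A = 0; EF_A = 9
ES_B = 9; EF_B = 9+13 = 22
ES_C = 9; EF_C = 9+10 = 19
ES_D = 9; EF_D = 9+11 = 20
ES_E = max(EF_B=22, EF_C=19) = 22; EF_E = 22+6 = 28
ES_F = 19; EF_F = 19+7 = 26
ES_G = 28; EF_G = 28+7 = 35
ES_H = max(EF_D=20, EF_F=26, EF_G=35) = 35; EF_H = 35+7 = 42
Expected project duration μ = 42 days. Critical path: A → B → E → G → H.

Variance along critical path = 0.111 + 0.111 + 2.778 + 7.111 + 2.778 = 12.889; σ = 3.590 days.
D = μ + z·σ = 42 + 0.842·3.590 = 45.0 days

45.0 days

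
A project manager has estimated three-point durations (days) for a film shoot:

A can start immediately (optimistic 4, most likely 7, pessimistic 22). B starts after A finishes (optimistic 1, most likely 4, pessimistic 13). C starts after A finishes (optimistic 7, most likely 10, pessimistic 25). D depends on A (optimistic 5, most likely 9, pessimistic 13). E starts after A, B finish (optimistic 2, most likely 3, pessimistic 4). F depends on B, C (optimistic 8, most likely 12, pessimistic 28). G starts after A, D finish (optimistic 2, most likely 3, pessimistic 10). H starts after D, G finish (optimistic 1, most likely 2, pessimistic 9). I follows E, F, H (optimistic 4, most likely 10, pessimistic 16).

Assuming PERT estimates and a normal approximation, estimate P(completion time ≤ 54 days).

te_A = (4 + 4·7 + 22)/6 = 54/6 = 9; σ²_A = ((22−4)/6)² = 9.000
te_B = (1 + 4·4 + 13)/6 = 30/6 = 5; σ²_B = ((13−1)/6)² = 4.000
te_C = (7 + 4·10 + 25)/6 = 72/6 = 12; σ²_C = ((25−7)/6)² = 9.000
te_D = (5 + 4·9 + 13)/6 = 54/6 = 9; σ²_D = ((13−5)/6)² = 1.778
te_E = (2 + 4·3 + 4)/6 = 18/6 = 3; σ²_E = ((4−2)/6)² = 0.111
te_F = (8 + 4·12 + 28)/6 = 84/6 = 14; σ²_F = ((28−8)/6)² = 11.111
te_G = (2 + 4·3 + 10)/6 = 24/6 = 4; σ²_G = ((10−2)/6)² = 1.778
te_H = (1 + 4·2 + 9)/6 = 18/6 = 3; σ²_H = ((9−1)/6)² = 1.778
te_I = (4 + 4·10 + 16)/6 = 60/6 = 10; σ²_I = ((16−4)/6)² = 4.000

Forward pass:
ES_A = 0; EF_A = 9
ES_B = 9; EF_B = 9+5 = 14
ES_C = 9; EF_C = 9+12 = 21
ES_D = 9; EF_D = 9+9 = 18
ES_E = max(EF_A=9, EF_B=14) = 14; EF_E = 14+3 = 17
ES_F = max(EF_B=14, EF_C=21) = 21; EF_F = 21+14 = 35
ES_G = max(EF_A=9, EF_D=18) = 18; EF_G = 18+4 = 22
ES_H = max(EF_D=18, EF_G=22) = 22; EF_H = 22+3 = 25
ES_I = max(EF_E=17, EF_F=35, EF_H=25) = 35; EF_I = 35+10 = 45
Expected project duration μ = 45 days. Critical path: A → C → F → I.

Variance along critical path = 9.000 + 9.000 + 11.111 + 4.000 = 33.111; σ = √33.111 = 5.754 days.
Z = (54 − 45) / 5.754 = 1.564
P(T ≤ 54) = Φ(1.564) ≈ 0.941

0.941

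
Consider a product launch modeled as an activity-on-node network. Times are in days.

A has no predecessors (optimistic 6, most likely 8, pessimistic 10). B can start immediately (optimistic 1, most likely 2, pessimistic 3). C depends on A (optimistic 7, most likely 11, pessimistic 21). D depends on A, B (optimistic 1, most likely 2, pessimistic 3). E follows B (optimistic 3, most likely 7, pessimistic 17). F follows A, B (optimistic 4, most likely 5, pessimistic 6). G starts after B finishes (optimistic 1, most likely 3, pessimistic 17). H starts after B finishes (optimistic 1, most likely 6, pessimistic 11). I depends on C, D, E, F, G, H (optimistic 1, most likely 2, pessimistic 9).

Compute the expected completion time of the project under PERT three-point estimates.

23 days

te_A = (6 + 4·8 + 10)/6 = 48/6 = 8
te_B = (1 + 4·2 + 3)/6 = 12/6 = 2
te_C = (7 + 4·11 + 21)/6 = 72/6 = 12
te_D = (1 + 4·2 + 3)/6 = 12/6 = 2
te_E = (3 + 4·7 + 17)/6 = 48/6 = 8
te_F = (4 + 4·5 + 6)/6 = 30/6 = 5
te_G = (1 + 4·3 + 17)/6 = 30/6 = 5
te_H = (1 + 4·6 + 11)/6 = 36/6 = 6
te_I = (1 + 4·2 + 9)/6 = 18/6 = 3

Forward pass:
ES_A = 0; EF_A = 8
ES_B = 0; EF_B = 2
ES_C = 8; EF_C = 8+12 = 20
ES_D = max(EF_A=8, EF_B=2) = 8; EF_D = 8+2 = 10
ES_E = 2; EF_E = 2+8 = 10
ES_F = max(EF_A=8, EF_B=2) = 8; EF_F = 8+5 = 13
ES_G = 2; EF_G = 2+5 = 7
ES_H = 2; EF_H = 2+6 = 8
ES_I = max(EF_C=20, EF_D=10, EF_E=10, EF_F=13, EF_G=7, EF_H=8) = 20; EF_I = 20+3 = 23
Expected project duration μ = 23 days. Critical path: A → C → I.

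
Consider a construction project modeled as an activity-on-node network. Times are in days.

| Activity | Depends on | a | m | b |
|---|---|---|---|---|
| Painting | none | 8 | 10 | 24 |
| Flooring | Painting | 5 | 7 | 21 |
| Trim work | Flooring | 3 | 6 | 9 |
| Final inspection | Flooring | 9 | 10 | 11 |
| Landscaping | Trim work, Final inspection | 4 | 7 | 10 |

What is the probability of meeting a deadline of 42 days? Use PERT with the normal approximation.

te_Painting = (8 + 4·10 + 24)/6 = 72/6 = 12; σ²_Painting = ((24−8)/6)² = 7.111
te_Flooring = (5 + 4·7 + 21)/6 = 54/6 = 9; σ²_Flooring = ((21−5)/6)² = 7.111
te_Trim work = (3 + 4·6 + 9)/6 = 36/6 = 6; σ²_Trim work = ((9−3)/6)² = 1.000
te_Final inspection = (9 + 4·10 + 11)/6 = 60/6 = 10; σ²_Final inspection = ((11−9)/6)² = 0.111
te_Landscaping = (4 + 4·7 + 10)/6 = 42/6 = 7; σ²_Landscaping = ((10−4)/6)² = 1.000

Forward pass:
ES_Painting = 0; EF_Painting = 12
ES_Flooring = 12; EF_Flooring = 12+9 = 21
ES_Trim work = 21; EF_Trim work = 21+6 = 27
ES_Final inspection = 21; EF_Final inspection = 21+10 = 31
ES_Landscaping = max(EF_Trim work=27, EF_Final inspection=31) = 31; EF_Landscaping = 31+7 = 38
Expected project duration μ = 38 days. Critical path: Painting → Flooring → Final inspection → Landscaping.

Variance along critical path = 7.111 + 7.111 + 0.111 + 1.000 = 15.333; σ = √15.333 = 3.916 days.
Z = (42 − 38) / 3.916 = 1.022
P(T ≤ 42) = Φ(1.022) ≈ 0.846

0.846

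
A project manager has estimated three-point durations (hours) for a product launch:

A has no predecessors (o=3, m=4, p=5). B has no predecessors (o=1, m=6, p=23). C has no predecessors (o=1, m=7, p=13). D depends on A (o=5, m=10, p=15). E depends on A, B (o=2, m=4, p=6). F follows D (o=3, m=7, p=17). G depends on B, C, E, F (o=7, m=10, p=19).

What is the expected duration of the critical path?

33 hours

te_A = (3 + 4·4 + 5)/6 = 24/6 = 4
te_B = (1 + 4·6 + 23)/6 = 48/6 = 8
te_C = (1 + 4·7 + 13)/6 = 42/6 = 7
te_D = (5 + 4·10 + 15)/6 = 60/6 = 10
te_E = (2 + 4·4 + 6)/6 = 24/6 = 4
te_F = (3 + 4·7 + 17)/6 = 48/6 = 8
te_G = (7 + 4·10 + 19)/6 = 66/6 = 11

Forward pass:
ES_A = 0; EF_A = 4
ES_B = 0; EF_B = 8
ES_C = 0; EF_C = 7
ES_D = 4; EF_D = 4+10 = 14
ES_E = max(EF_A=4, EF_B=8) = 8; EF_E = 8+4 = 12
ES_F = 14; EF_F = 14+8 = 22
ES_G = max(EF_B=8, EF_C=7, EF_E=12, EF_F=22) = 22; EF_G = 22+11 = 33
Expected project duration μ = 33 hours. Critical path: A → D → F → G.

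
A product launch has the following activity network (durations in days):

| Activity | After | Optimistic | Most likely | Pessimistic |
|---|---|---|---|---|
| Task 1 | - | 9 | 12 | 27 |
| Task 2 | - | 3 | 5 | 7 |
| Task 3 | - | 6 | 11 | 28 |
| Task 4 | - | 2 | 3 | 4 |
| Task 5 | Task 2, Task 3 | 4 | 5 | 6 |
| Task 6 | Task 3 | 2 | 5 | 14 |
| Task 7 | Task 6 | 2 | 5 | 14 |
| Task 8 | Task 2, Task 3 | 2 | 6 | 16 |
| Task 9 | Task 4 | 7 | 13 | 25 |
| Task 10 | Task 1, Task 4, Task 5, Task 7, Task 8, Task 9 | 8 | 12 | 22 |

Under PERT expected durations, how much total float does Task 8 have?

5 days

te_Task 1 = (9 + 4·12 + 27)/6 = 84/6 = 14
te_Task 2 = (3 + 4·5 + 7)/6 = 30/6 = 5
te_Task 3 = (6 + 4·11 + 28)/6 = 78/6 = 13
te_Task 4 = (2 + 4·3 + 4)/6 = 18/6 = 3
te_Task 5 = (4 + 4·5 + 6)/6 = 30/6 = 5
te_Task 6 = (2 + 4·5 + 14)/6 = 36/6 = 6
te_Task 7 = (2 + 4·5 + 14)/6 = 36/6 = 6
te_Task 8 = (2 + 4·6 + 16)/6 = 42/6 = 7
te_Task 9 = (7 + 4·13 + 25)/6 = 84/6 = 14
te_Task 10 = (8 + 4·12 + 22)/6 = 78/6 = 13

Forward pass:
ES_Task 1 = 0; EF_Task 1 = 14
ES_Task 2 = 0; EF_Task 2 = 5
ES_Task 3 = 0; EF_Task 3 = 13
ES_Task 4 = 0; EF_Task 4 = 3
ES_Task 5 = max(EF_Task 2=5, EF_Task 3=13) = 13; EF_Task 5 = 13+5 = 18
ES_Task 6 = 13; EF_Task 6 = 13+6 = 19
ES_Task 7 = 19; EF_Task 7 = 19+6 = 25
ES_Task 8 = max(EF_Task 2=5, EF_Task 3=13) = 13; EF_Task 8 = 13+7 = 20
ES_Task 9 = 3; EF_Task 9 = 3+14 = 17
ES_Task 10 = max(EF_Task 1=14, EF_Task 4=3, EF_Task 5=18, EF_Task 7=25, EF_Task 8=20, EF_Task 9=17) = 25; EF_Task 10 = 25+13 = 38
Expected project duration μ = 38 days. Critical path: Task 3 → Task 6 → Task 7 → Task 10.

Backward pass:
LF_Task 10 = 38; LS_Task 10 = 38−13 = 25
LF_Task 9 = LS_Task 10 = 25; LS_Task 9 = 25−14 = 11
LF_Task 8 = LS_Task 10 = 25; LS_Task 8 = 25−7 = 18
LF_Task 7 = LS_Task 10 = 25; LS_Task 7 = 25−6 = 19
LF_Task 6 = LS_Task 7 = 19; LS_Task 6 = 19−6 = 13
LF_Task 5 = LS_Task 10 = 25; LS_Task 5 = 25−5 = 20
LF_Task 4 = min(LS_Task 9=11, LS_Task 10=25) = 11; LS_Task 4 = 11−3 = 8
LF_Task 3 = min(LS_Task 5=20, LS_Task 6=13, LS_Task 8=18) = 13; LS_Task 3 = 13−13 = 0
LF_Task 2 = min(LS_Task 5=20, LS_Task 8=18) = 18; LS_Task 2 = 18−5 = 13
LF_Task 1 = LS_Task 10 = 25; LS_Task 1 = 25−14 = 11
Slack_Task 8 = LS_Task 8 − ES_Task 8 = 18 − 13 = 5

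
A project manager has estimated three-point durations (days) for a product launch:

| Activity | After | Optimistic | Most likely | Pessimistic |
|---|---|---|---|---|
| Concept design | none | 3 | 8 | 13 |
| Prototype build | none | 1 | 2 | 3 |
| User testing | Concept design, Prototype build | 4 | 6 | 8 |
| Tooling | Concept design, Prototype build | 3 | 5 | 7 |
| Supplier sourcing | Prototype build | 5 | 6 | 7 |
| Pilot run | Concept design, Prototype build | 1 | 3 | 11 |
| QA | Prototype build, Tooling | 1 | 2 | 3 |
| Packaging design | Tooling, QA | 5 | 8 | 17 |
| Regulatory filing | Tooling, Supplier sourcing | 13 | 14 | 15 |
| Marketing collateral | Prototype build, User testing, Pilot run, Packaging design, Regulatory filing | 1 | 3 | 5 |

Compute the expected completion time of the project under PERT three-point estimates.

te_Concept design = (3 + 4·8 + 13)/6 = 48/6 = 8
te_Prototype build = (1 + 4·2 + 3)/6 = 12/6 = 2
te_User testing = (4 + 4·6 + 8)/6 = 36/6 = 6
te_Tooling = (3 + 4·5 + 7)/6 = 30/6 = 5
te_Supplier sourcing = (5 + 4·6 + 7)/6 = 36/6 = 6
te_Pilot run = (1 + 4·3 + 11)/6 = 24/6 = 4
te_QA = (1 + 4·2 + 3)/6 = 12/6 = 2
te_Packaging design = (5 + 4·8 + 17)/6 = 54/6 = 9
te_Regulatory filing = (13 + 4·14 + 15)/6 = 84/6 = 14
te_Marketing collateral = (1 + 4·3 + 5)/6 = 18/6 = 3

Forward pass:
ES_Concept design = 0; EF_Concept design = 8
ES_Prototype build = 0; EF_Prototype build = 2
ES_User testing = max(EF_Concept design=8, EF_Prototype build=2) = 8; EF_User testing = 8+6 = 14
ES_Tooling = max(EF_Concept design=8, EF_Prototype build=2) = 8; EF_Tooling = 8+5 = 13
ES_Supplier sourcing = 2; EF_Supplier sourcing = 2+6 = 8
ES_Pilot run = max(EF_Concept design=8, EF_Prototype build=2) = 8; EF_Pilot run = 8+4 = 12
ES_QA = max(EF_Prototype build=2, EF_Tooling=13) = 13; EF_QA = 13+2 = 15
ES_Packaging design = max(EF_Tooling=13, EF_QA=15) = 15; EF_Packaging design = 15+9 = 24
ES_Regulatory filing = max(EF_Tooling=13, EF_Supplier sourcing=8) = 13; EF_Regulatory filing = 13+14 = 27
ES_Marketing collateral = max(EF_Prototype build=2, EF_User testing=14, EF_Pilot run=12, EF_Packaging design=24, EF_Regulatory filing=27) = 27; EF_Marketing collateral = 27+3 = 30
Expected project duration μ = 30 days. Critical path: Concept design → Tooling → Regulatory filing → Marketing collateral.

30 days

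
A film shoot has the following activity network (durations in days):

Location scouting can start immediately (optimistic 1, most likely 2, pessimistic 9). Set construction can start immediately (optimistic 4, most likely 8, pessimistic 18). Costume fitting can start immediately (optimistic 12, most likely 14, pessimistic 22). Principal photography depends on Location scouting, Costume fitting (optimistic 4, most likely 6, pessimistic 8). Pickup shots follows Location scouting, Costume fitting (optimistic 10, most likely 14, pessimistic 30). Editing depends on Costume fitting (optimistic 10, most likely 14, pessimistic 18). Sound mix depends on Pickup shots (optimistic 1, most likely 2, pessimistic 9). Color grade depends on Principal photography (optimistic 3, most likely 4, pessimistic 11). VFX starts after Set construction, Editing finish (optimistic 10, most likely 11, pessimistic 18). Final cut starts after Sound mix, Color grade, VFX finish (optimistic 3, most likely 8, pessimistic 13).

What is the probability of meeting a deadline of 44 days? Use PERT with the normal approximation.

0.049

te_Location scouting = (1 + 4·2 + 9)/6 = 18/6 = 3; σ²_Location scouting = ((9−1)/6)² = 1.778
te_Set construction = (4 + 4·8 + 18)/6 = 54/6 = 9; σ²_Set construction = ((18−4)/6)² = 5.444
te_Costume fitting = (12 + 4·14 + 22)/6 = 90/6 = 15; σ²_Costume fitting = ((22−12)/6)² = 2.778
te_Principal photography = (4 + 4·6 + 8)/6 = 36/6 = 6; σ²_Principal photography = ((8−4)/6)² = 0.444
te_Pickup shots = (10 + 4·14 + 30)/6 = 96/6 = 16; σ²_Pickup shots = ((30−10)/6)² = 11.111
te_Editing = (10 + 4·14 + 18)/6 = 84/6 = 14; σ²_Editing = ((18−10)/6)² = 1.778
te_Sound mix = (1 + 4·2 + 9)/6 = 18/6 = 3; σ²_Sound mix = ((9−1)/6)² = 1.778
te_Color grade = (3 + 4·4 + 11)/6 = 30/6 = 5; σ²_Color grade = ((11−3)/6)² = 1.778
te_VFX = (10 + 4·11 + 18)/6 = 72/6 = 12; σ²_VFX = ((18−10)/6)² = 1.778
te_Final cut = (3 + 4·8 + 13)/6 = 48/6 = 8; σ²_Final cut = ((13−3)/6)² = 2.778

Forward pass:
ES_Location scouting = 0; EF_Location scouting = 3
ES_Set construction = 0; EF_Set construction = 9
ES_Costume fitting = 0; EF_Costume fitting = 15
ES_Principal photography = max(EF_Location scouting=3, EF_Costume fitting=15) = 15; EF_Principal photography = 15+6 = 21
ES_Pickup shots = max(EF_Location scouting=3, EF_Costume fitting=15) = 15; EF_Pickup shots = 15+16 = 31
ES_Editing = 15; EF_Editing = 15+14 = 29
ES_Sound mix = 31; EF_Sound mix = 31+3 = 34
ES_Color grade = 21; EF_Color grade = 21+5 = 26
ES_VFX = max(EF_Set construction=9, EF_Editing=29) = 29; EF_VFX = 29+12 = 41
ES_Final cut = max(EF_Sound mix=34, EF_Color grade=26, EF_VFX=41) = 41; EF_Final cut = 41+8 = 49
Expected project duration μ = 49 days. Critical path: Costume fitting → Editing → VFX → Final cut.

Variance along critical path = 2.778 + 1.778 + 1.778 + 2.778 = 9.111; σ = √9.111 = 3.018 days.
Z = (44 − 49) / 3.018 = -1.656
P(T ≤ 44) = Φ(-1.656) ≈ 0.049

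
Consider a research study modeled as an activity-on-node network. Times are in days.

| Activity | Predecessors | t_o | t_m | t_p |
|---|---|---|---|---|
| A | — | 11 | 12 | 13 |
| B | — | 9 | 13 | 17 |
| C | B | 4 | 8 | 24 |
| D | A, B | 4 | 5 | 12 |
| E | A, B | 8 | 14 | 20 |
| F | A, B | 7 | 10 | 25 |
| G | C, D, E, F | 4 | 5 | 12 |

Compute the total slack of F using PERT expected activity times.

2 days

te_A = (11 + 4·12 + 13)/6 = 72/6 = 12
te_B = (9 + 4·13 + 17)/6 = 78/6 = 13
te_C = (4 + 4·8 + 24)/6 = 60/6 = 10
te_D = (4 + 4·5 + 12)/6 = 36/6 = 6
te_E = (8 + 4·14 + 20)/6 = 84/6 = 14
te_F = (7 + 4·10 + 25)/6 = 72/6 = 12
te_G = (4 + 4·5 + 12)/6 = 36/6 = 6

Forward pass:
ES_A = 0; EF_A = 12
ES_B = 0; EF_B = 13
ES_C = 13; EF_C = 13+10 = 23
ES_D = max(EF_A=12, EF_B=13) = 13; EF_D = 13+6 = 19
ES_E = max(EF_A=12, EF_B=13) = 13; EF_E = 13+14 = 27
ES_F = max(EF_A=12, EF_B=13) = 13; EF_F = 13+12 = 25
ES_G = max(EF_C=23, EF_D=19, EF_E=27, EF_F=25) = 27; EF_G = 27+6 = 33
Expected project duration μ = 33 days. Critical path: B → E → G.

Backward pass:
LF_G = 33; LS_G = 33−6 = 27
LF_F = LS_G = 27; LS_F = 27−12 = 15
LF_E = LS_G = 27; LS_E = 27−14 = 13
LF_D = LS_G = 27; LS_D = 27−6 = 21
LF_C = LS_G = 27; LS_C = 27−10 = 17
LF_B = min(LS_C=17, LS_D=21, LS_E=13, LS_F=15) = 13; LS_B = 13−13 = 0
LF_A = min(LS_D=21, LS_E=13, LS_F=15) = 13; LS_A = 13−12 = 1
Slack_F = LS_F − ES_F = 15 − 13 = 2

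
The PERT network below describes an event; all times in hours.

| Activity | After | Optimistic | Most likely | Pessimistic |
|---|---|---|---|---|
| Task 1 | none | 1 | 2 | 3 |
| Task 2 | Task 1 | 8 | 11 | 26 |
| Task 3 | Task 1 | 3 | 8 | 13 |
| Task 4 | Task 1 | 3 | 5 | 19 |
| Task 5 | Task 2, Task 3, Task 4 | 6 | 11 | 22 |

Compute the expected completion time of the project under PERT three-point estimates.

27 hours

te_Task 1 = (1 + 4·2 + 3)/6 = 12/6 = 2
te_Task 2 = (8 + 4·11 + 26)/6 = 78/6 = 13
te_Task 3 = (3 + 4·8 + 13)/6 = 48/6 = 8
te_Task 4 = (3 + 4·5 + 19)/6 = 42/6 = 7
te_Task 5 = (6 + 4·11 + 22)/6 = 72/6 = 12

Forward pass:
ES_Task 1 = 0; EF_Task 1 = 2
ES_Task 2 = 2; EF_Task 2 = 2+13 = 15
ES_Task 3 = 2; EF_Task 3 = 2+8 = 10
ES_Task 4 = 2; EF_Task 4 = 2+7 = 9
ES_Task 5 = max(EF_Task 2=15, EF_Task 3=10, EF_Task 4=9) = 15; EF_Task 5 = 15+12 = 27
Expected project duration μ = 27 hours. Critical path: Task 1 → Task 2 → Task 5.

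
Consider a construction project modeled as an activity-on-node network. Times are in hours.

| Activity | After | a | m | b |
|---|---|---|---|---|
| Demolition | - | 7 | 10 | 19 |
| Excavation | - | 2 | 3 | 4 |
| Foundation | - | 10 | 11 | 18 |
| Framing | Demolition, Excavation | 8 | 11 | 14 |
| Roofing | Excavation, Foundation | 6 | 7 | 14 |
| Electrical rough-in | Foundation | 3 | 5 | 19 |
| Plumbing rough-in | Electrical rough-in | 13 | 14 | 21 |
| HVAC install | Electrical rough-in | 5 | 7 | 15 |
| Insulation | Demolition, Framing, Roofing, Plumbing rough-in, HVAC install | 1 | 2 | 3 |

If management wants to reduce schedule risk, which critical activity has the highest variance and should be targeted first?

Electrical rough-in

te_Demolition = (7 + 4·10 + 19)/6 = 66/6 = 11; σ²_Demolition = ((19−7)/6)² = 4.000
te_Excavation = (2 + 4·3 + 4)/6 = 18/6 = 3; σ²_Excavation = ((4−2)/6)² = 0.111
te_Foundation = (10 + 4·11 + 18)/6 = 72/6 = 12; σ²_Foundation = ((18−10)/6)² = 1.778
te_Framing = (8 + 4·11 + 14)/6 = 66/6 = 11; σ²_Framing = ((14−8)/6)² = 1.000
te_Roofing = (6 + 4·7 + 14)/6 = 48/6 = 8; σ²_Roofing = ((14−6)/6)² = 1.778
te_Electrical rough-in = (3 + 4·5 + 19)/6 = 42/6 = 7; σ²_Electrical rough-in = ((19−3)/6)² = 7.111
te_Plumbing rough-in = (13 + 4·14 + 21)/6 = 90/6 = 15; σ²_Plumbing rough-in = ((21−13)/6)² = 1.778
te_HVAC install = (5 + 4·7 + 15)/6 = 48/6 = 8; σ²_HVAC install = ((15−5)/6)² = 2.778
te_Insulation = (1 + 4·2 + 3)/6 = 12/6 = 2; σ²_Insulation = ((3−1)/6)² = 0.111

Forward pass:
ES_Demolition = 0; EF_Demolition = 11
ES_Excavation = 0; EF_Excavation = 3
ES_Foundation = 0; EF_Foundation = 12
ES_Framing = max(EF_Demolition=11, EF_Excavation=3) = 11; EF_Framing = 11+11 = 22
ES_Roofing = max(EF_Excavation=3, EF_Foundation=12) = 12; EF_Roofing = 12+8 = 20
ES_Electrical rough-in = 12; EF_Electrical rough-in = 12+7 = 19
ES_Plumbing rough-in = 19; EF_Plumbing rough-in = 19+15 = 34
ES_HVAC install = 19; EF_HVAC install = 19+8 = 27
ES_Insulation = max(EF_Demolition=11, EF_Framing=22, EF_Roofing=20, EF_Plumbing rough-in=34, EF_HVAC install=27) = 34; EF_Insulation = 34+2 = 36
Expected project duration μ = 36 hours. Critical path: Foundation → Electrical rough-in → Plumbing rough-in → Insulation.

Variances on critical path: σ²_Foundation=1.778, σ²_Electrical rough-in=7.111, σ²_Plumbing rough-in=1.778, σ²_Insulation=0.111.
Largest is σ²_Electrical rough-in = 7.111.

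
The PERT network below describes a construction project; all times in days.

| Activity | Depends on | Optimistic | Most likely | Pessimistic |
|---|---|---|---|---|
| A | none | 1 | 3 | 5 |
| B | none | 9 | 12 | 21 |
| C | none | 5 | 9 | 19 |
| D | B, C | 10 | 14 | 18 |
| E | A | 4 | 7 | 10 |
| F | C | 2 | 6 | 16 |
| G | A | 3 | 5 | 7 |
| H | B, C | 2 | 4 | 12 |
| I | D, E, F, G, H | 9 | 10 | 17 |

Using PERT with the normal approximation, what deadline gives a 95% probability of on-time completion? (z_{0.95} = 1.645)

42.5 days

te_A = (1 + 4·3 + 5)/6 = 18/6 = 3; σ²_A = ((5−1)/6)² = 0.444
te_B = (9 + 4·12 + 21)/6 = 78/6 = 13; σ²_B = ((21−9)/6)² = 4.000
te_C = (5 + 4·9 + 19)/6 = 60/6 = 10; σ²_C = ((19−5)/6)² = 5.444
te_D = (10 + 4·14 + 18)/6 = 84/6 = 14; σ²_D = ((18−10)/6)² = 1.778
te_E = (4 + 4·7 + 10)/6 = 42/6 = 7; σ²_E = ((10−4)/6)² = 1.000
te_F = (2 + 4·6 + 16)/6 = 42/6 = 7; σ²_F = ((16−2)/6)² = 5.444
te_G = (3 + 4·5 + 7)/6 = 30/6 = 5; σ²_G = ((7−3)/6)² = 0.444
te_H = (2 + 4·4 + 12)/6 = 30/6 = 5; σ²_H = ((12−2)/6)² = 2.778
te_I = (9 + 4·10 + 17)/6 = 66/6 = 11; σ²_I = ((17−9)/6)² = 1.778

Forward pass:
ES_A = 0; EF_A = 3
ES_B = 0; EF_B = 13
ES_C = 0; EF_C = 10
ES_D = max(EF_B=13, EF_C=10) = 13; EF_D = 13+14 = 27
ES_E = 3; EF_E = 3+7 = 10
ES_F = 10; EF_F = 10+7 = 17
ES_G = 3; EF_G = 3+5 = 8
ES_H = max(EF_B=13, EF_C=10) = 13; EF_H = 13+5 = 18
ES_I = max(EF_D=27, EF_E=10, EF_F=17, EF_G=8, EF_H=18) = 27; EF_I = 27+11 = 38
Expected project duration μ = 38 days. Critical path: B → D → I.

Variance along critical path = 4.000 + 1.778 + 1.778 = 7.556; σ = 2.749 days.
D = μ + z·σ = 38 + 1.645·2.749 = 42.5 days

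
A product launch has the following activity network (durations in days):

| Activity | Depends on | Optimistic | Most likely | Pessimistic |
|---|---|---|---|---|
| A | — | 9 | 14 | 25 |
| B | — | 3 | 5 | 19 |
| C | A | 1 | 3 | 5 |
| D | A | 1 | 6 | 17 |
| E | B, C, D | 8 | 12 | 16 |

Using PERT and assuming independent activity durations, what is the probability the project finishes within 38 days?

0.841

te_A = (9 + 4·14 + 25)/6 = 90/6 = 15; σ²_A = ((25−9)/6)² = 7.111
te_B = (3 + 4·5 + 19)/6 = 42/6 = 7; σ²_B = ((19−3)/6)² = 7.111
te_C = (1 + 4·3 + 5)/6 = 18/6 = 3; σ²_C = ((5−1)/6)² = 0.444
te_D = (1 + 4·6 + 17)/6 = 42/6 = 7; σ²_D = ((17−1)/6)² = 7.111
te_E = (8 + 4·12 + 16)/6 = 72/6 = 12; σ²_E = ((16−8)/6)² = 1.778

Forward pass:
ES_A = 0; EF_A = 15
ES_B = 0; EF_B = 7
ES_C = 15; EF_C = 15+3 = 18
ES_D = 15; EF_D = 15+7 = 22
ES_E = max(EF_B=7, EF_C=18, EF_D=22) = 22; EF_E = 22+12 = 34
Expected project duration μ = 34 days. Critical path: A → D → E.

Variance along critical path = 7.111 + 7.111 + 1.778 = 16.000; σ = √16.000 = 4.000 days.
Z = (38 − 34) / 4.000 = 1.000
P(T ≤ 38) = Φ(1.000) ≈ 0.841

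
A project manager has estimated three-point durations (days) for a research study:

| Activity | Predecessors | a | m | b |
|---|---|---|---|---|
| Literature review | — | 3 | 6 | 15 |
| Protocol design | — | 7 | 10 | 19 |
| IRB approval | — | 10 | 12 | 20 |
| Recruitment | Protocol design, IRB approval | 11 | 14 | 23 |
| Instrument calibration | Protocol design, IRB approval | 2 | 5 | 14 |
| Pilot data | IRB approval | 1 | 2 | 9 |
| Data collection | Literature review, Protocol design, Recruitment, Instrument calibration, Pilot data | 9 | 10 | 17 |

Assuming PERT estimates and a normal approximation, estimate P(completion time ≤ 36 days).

te_Literature review = (3 + 4·6 + 15)/6 = 42/6 = 7; σ²_Literature review = ((15−3)/6)² = 4.000
te_Protocol design = (7 + 4·10 + 19)/6 = 66/6 = 11; σ²_Protocol design = ((19−7)/6)² = 4.000
te_IRB approval = (10 + 4·12 + 20)/6 = 78/6 = 13; σ²_IRB approval = ((20−10)/6)² = 2.778
te_Recruitment = (11 + 4·14 + 23)/6 = 90/6 = 15; σ²_Recruitment = ((23−11)/6)² = 4.000
te_Instrument calibration = (2 + 4·5 + 14)/6 = 36/6 = 6; σ²_Instrument calibration = ((14−2)/6)² = 4.000
te_Pilot data = (1 + 4·2 + 9)/6 = 18/6 = 3; σ²_Pilot data = ((9−1)/6)² = 1.778
te_Data collection = (9 + 4·10 + 17)/6 = 66/6 = 11; σ²_Data collection = ((17−9)/6)² = 1.778

Forward pass:
ES_Literature review = 0; EF_Literature review = 7
ES_Protocol design = 0; EF_Protocol design = 11
ES_IRB approval = 0; EF_IRB approval = 13
ES_Recruitment = max(EF_Protocol design=11, EF_IRB approval=13) = 13; EF_Recruitment = 13+15 = 28
ES_Instrument calibration = max(EF_Protocol design=11, EF_IRB approval=13) = 13; EF_Instrument calibration = 13+6 = 19
ES_Pilot data = 13; EF_Pilot data = 13+3 = 16
ES_Data collection = max(EF_Literature review=7, EF_Protocol design=11, EF_Recruitment=28, EF_Instrument calibration=19, EF_Pilot data=16) = 28; EF_Data collection = 28+11 = 39
Expected project duration μ = 39 days. Critical path: IRB approval → Recruitment → Data collection.

Variance along critical path = 2.778 + 4.000 + 1.778 = 8.556; σ = √8.556 = 2.925 days.
Z = (36 − 39) / 2.925 = -1.026
P(T ≤ 36) = Φ(-1.026) ≈ 0.153

0.153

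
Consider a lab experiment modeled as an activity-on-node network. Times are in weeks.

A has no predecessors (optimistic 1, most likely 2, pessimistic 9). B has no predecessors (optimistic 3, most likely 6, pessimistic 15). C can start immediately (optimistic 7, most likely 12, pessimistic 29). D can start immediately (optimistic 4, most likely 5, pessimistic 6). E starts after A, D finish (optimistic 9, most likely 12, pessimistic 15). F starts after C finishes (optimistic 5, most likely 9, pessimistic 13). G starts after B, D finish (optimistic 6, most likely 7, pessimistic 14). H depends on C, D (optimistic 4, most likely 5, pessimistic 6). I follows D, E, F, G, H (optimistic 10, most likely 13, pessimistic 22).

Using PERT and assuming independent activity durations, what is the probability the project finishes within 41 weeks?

0.819

te_A = (1 + 4·2 + 9)/6 = 18/6 = 3; σ²_A = ((9−1)/6)² = 1.778
te_B = (3 + 4·6 + 15)/6 = 42/6 = 7; σ²_B = ((15−3)/6)² = 4.000
te_C = (7 + 4·12 + 29)/6 = 84/6 = 14; σ²_C = ((29−7)/6)² = 13.444
te_D = (4 + 4·5 + 6)/6 = 30/6 = 5; σ²_D = ((6−4)/6)² = 0.111
te_E = (9 + 4·12 + 15)/6 = 72/6 = 12; σ²_E = ((15−9)/6)² = 1.000
te_F = (5 + 4·9 + 13)/6 = 54/6 = 9; σ²_F = ((13−5)/6)² = 1.778
te_G = (6 + 4·7 + 14)/6 = 48/6 = 8; σ²_G = ((14−6)/6)² = 1.778
te_H = (4 + 4·5 + 6)/6 = 30/6 = 5; σ²_H = ((6−4)/6)² = 0.111
te_I = (10 + 4·13 + 22)/6 = 84/6 = 14; σ²_I = ((22−10)/6)² = 4.000

Forward pass:
ES_A = 0; EF_A = 3
ES_B = 0; EF_B = 7
ES_C = 0; EF_C = 14
ES_D = 0; EF_D = 5
ES_E = max(EF_A=3, EF_D=5) = 5; EF_E = 5+12 = 17
ES_F = 14; EF_F = 14+9 = 23
ES_G = max(EF_B=7, EF_D=5) = 7; EF_G = 7+8 = 15
ES_H = max(EF_C=14, EF_D=5) = 14; EF_H = 14+5 = 19
ES_I = max(EF_D=5, EF_E=17, EF_F=23, EF_G=15, EF_H=19) = 23; EF_I = 23+14 = 37
Expected project duration μ = 37 weeks. Critical path: C → F → I.

Variance along critical path = 13.444 + 1.778 + 4.000 = 19.222; σ = √19.222 = 4.384 weeks.
Z = (41 − 37) / 4.384 = 0.912
P(T ≤ 41) = Φ(0.912) ≈ 0.819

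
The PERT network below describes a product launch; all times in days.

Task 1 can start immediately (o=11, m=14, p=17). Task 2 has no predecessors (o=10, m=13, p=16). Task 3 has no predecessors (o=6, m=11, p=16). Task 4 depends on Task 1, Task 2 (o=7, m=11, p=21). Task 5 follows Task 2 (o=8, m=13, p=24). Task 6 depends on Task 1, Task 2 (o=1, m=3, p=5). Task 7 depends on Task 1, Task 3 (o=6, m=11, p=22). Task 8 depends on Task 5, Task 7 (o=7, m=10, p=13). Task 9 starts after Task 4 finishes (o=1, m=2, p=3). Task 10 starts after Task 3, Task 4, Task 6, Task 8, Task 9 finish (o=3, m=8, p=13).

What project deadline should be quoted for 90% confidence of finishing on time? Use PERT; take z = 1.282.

te_Task 1 = (11 + 4·14 + 17)/6 = 84/6 = 14; σ²_Task 1 = ((17−11)/6)² = 1.000
te_Task 2 = (10 + 4·13 + 16)/6 = 78/6 = 13; σ²_Task 2 = ((16−10)/6)² = 1.000
te_Task 3 = (6 + 4·11 + 16)/6 = 66/6 = 11; σ²_Task 3 = ((16−6)/6)² = 2.778
te_Task 4 = (7 + 4·11 + 21)/6 = 72/6 = 12; σ²_Task 4 = ((21−7)/6)² = 5.444
te_Task 5 = (8 + 4·13 + 24)/6 = 84/6 = 14; σ²_Task 5 = ((24−8)/6)² = 7.111
te_Task 6 = (1 + 4·3 + 5)/6 = 18/6 = 3; σ²_Task 6 = ((5−1)/6)² = 0.444
te_Task 7 = (6 + 4·11 + 22)/6 = 72/6 = 12; σ²_Task 7 = ((22−6)/6)² = 7.111
te_Task 8 = (7 + 4·10 + 13)/6 = 60/6 = 10; σ²_Task 8 = ((13−7)/6)² = 1.000
te_Task 9 = (1 + 4·2 + 3)/6 = 12/6 = 2; σ²_Task 9 = ((3−1)/6)² = 0.111
te_Task 10 = (3 + 4·8 + 13)/6 = 48/6 = 8; σ²_Task 10 = ((13−3)/6)² = 2.778

Forward pass:
ES_Task 1 = 0; EF_Task 1 = 14
ES_Task 2 = 0; EF_Task 2 = 13
ES_Task 3 = 0; EF_Task 3 = 11
ES_Task 4 = max(EF_Task 1=14, EF_Task 2=13) = 14; EF_Task 4 = 14+12 = 26
ES_Task 5 = 13; EF_Task 5 = 13+14 = 27
ES_Task 6 = max(EF_Task 1=14, EF_Task 2=13) = 14; EF_Task 6 = 14+3 = 17
ES_Task 7 = max(EF_Task 1=14, EF_Task 3=11) = 14; EF_Task 7 = 14+12 = 26
ES_Task 8 = max(EF_Task 5=27, EF_Task 7=26) = 27; EF_Task 8 = 27+10 = 37
ES_Task 9 = 26; EF_Task 9 = 26+2 = 28
ES_Task 10 = max(EF_Task 3=11, EF_Task 4=26, EF_Task 6=17, EF_Task 8=37, EF_Task 9=28) = 37; EF_Task 10 = 37+8 = 45
Expected project duration μ = 45 days. Critical path: Task 2 → Task 5 → Task 8 → Task 10.

Variance along critical path = 1.000 + 7.111 + 1.000 + 2.778 = 11.889; σ = 3.448 days.
D = μ + z·σ = 45 + 1.282·3.448 = 49.4 days

49.4 days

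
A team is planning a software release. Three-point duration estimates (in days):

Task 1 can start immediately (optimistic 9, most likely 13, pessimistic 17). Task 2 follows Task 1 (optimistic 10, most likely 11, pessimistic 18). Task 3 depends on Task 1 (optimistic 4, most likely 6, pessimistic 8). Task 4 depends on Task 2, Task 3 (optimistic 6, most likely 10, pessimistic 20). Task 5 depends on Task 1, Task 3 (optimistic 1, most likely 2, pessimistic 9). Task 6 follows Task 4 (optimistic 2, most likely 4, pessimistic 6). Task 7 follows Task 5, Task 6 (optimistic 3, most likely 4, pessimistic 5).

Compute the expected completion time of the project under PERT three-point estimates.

te_Task 1 = (9 + 4·13 + 17)/6 = 78/6 = 13
te_Task 2 = (10 + 4·11 + 18)/6 = 72/6 = 12
te_Task 3 = (4 + 4·6 + 8)/6 = 36/6 = 6
te_Task 4 = (6 + 4·10 + 20)/6 = 66/6 = 11
te_Task 5 = (1 + 4·2 + 9)/6 = 18/6 = 3
te_Task 6 = (2 + 4·4 + 6)/6 = 24/6 = 4
te_Task 7 = (3 + 4·4 + 5)/6 = 24/6 = 4

Forward pass:
ES_Task 1 = 0; EF_Task 1 = 13
ES_Task 2 = 13; EF_Task 2 = 13+12 = 25
ES_Task 3 = 13; EF_Task 3 = 13+6 = 19
ES_Task 4 = max(EF_Task 2=25, EF_Task 3=19) = 25; EF_Task 4 = 25+11 = 36
ES_Task 5 = max(EF_Task 1=13, EF_Task 3=19) = 19; EF_Task 5 = 19+3 = 22
ES_Task 6 = 36; EF_Task 6 = 36+4 = 40
ES_Task 7 = max(EF_Task 5=22, EF_Task 6=40) = 40; EF_Task 7 = 40+4 = 44
Expected project duration μ = 44 days. Critical path: Task 1 → Task 2 → Task 4 → Task 6 → Task 7.

44 days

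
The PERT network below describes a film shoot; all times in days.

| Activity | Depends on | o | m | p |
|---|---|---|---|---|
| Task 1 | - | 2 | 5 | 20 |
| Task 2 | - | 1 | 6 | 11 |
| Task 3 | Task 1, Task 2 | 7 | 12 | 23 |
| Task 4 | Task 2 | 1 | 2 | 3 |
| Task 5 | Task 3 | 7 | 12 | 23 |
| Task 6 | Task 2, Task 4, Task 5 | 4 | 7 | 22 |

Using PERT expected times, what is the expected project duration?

te_Task 1 = (2 + 4·5 + 20)/6 = 42/6 = 7
te_Task 2 = (1 + 4·6 + 11)/6 = 36/6 = 6
te_Task 3 = (7 + 4·12 + 23)/6 = 78/6 = 13
te_Task 4 = (1 + 4·2 + 3)/6 = 12/6 = 2
te_Task 5 = (7 + 4·12 + 23)/6 = 78/6 = 13
te_Task 6 = (4 + 4·7 + 22)/6 = 54/6 = 9

Forward pass:
ES_Task 1 = 0; EF_Task 1 = 7
ES_Task 2 = 0; EF_Task 2 = 6
ES_Task 3 = max(EF_Task 1=7, EF_Task 2=6) = 7; EF_Task 3 = 7+13 = 20
ES_Task 4 = 6; EF_Task 4 = 6+2 = 8
ES_Task 5 = 20; EF_Task 5 = 20+13 = 33
ES_Task 6 = max(EF_Task 2=6, EF_Task 4=8, EF_Task 5=33) = 33; EF_Task 6 = 33+9 = 42
Expected project duration μ = 42 days. Critical path: Task 1 → Task 3 → Task 5 → Task 6.

42 days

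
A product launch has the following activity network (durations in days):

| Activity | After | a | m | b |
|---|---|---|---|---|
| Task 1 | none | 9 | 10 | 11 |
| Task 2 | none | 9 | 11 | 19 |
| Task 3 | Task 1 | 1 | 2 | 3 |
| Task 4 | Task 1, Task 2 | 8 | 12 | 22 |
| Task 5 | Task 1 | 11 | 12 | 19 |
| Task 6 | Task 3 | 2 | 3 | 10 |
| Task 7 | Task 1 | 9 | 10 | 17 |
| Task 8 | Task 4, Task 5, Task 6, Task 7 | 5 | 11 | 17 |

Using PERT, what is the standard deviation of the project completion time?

3.50 days

te_Task 1 = (9 + 4·10 + 11)/6 = 60/6 = 10; σ²_Task 1 = ((11−9)/6)² = 0.111
te_Task 2 = (9 + 4·11 + 19)/6 = 72/6 = 12; σ²_Task 2 = ((19−9)/6)² = 2.778
te_Task 3 = (1 + 4·2 + 3)/6 = 12/6 = 2; σ²_Task 3 = ((3−1)/6)² = 0.111
te_Task 4 = (8 + 4·12 + 22)/6 = 78/6 = 13; σ²_Task 4 = ((22−8)/6)² = 5.444
te_Task 5 = (11 + 4·12 + 19)/6 = 78/6 = 13; σ²_Task 5 = ((19−11)/6)² = 1.778
te_Task 6 = (2 + 4·3 + 10)/6 = 24/6 = 4; σ²_Task 6 = ((10−2)/6)² = 1.778
te_Task 7 = (9 + 4·10 + 17)/6 = 66/6 = 11; σ²_Task 7 = ((17−9)/6)² = 1.778
te_Task 8 = (5 + 4·11 + 17)/6 = 66/6 = 11; σ²_Task 8 = ((17−5)/6)² = 4.000

Forward pass:
ES_Task 1 = 0; EF_Task 1 = 10
ES_Task 2 = 0; EF_Task 2 = 12
ES_Task 3 = 10; EF_Task 3 = 10+2 = 12
ES_Task 4 = max(EF_Task 1=10, EF_Task 2=12) = 12; EF_Task 4 = 12+13 = 25
ES_Task 5 = 10; EF_Task 5 = 10+13 = 23
ES_Task 6 = 12; EF_Task 6 = 12+4 = 16
ES_Task 7 = 10; EF_Task 7 = 10+11 = 21
ES_Task 8 = max(EF_Task 4=25, EF_Task 5=23, EF_Task 6=16, EF_Task 7=21) = 25; EF_Task 8 = 25+11 = 36
Expected project duration μ = 36 days. Critical path: Task 2 → Task 4 → Task 8.

Variance along critical path = 2.778 + 5.444 + 4.000 = 12.222
σ = √12.222 = 3.496 days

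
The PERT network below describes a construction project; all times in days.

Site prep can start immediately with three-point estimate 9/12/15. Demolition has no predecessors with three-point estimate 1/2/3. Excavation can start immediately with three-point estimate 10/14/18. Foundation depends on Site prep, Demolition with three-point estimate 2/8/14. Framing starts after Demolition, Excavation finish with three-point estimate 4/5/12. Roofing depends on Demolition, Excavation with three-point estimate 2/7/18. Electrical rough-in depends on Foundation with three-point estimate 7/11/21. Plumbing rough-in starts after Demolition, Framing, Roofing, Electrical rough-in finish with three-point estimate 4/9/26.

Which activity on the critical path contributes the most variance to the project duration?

Plumbing rough-in

te_Site prep = (9 + 4·12 + 15)/6 = 72/6 = 12; σ²_Site prep = ((15−9)/6)² = 1.000
te_Demolition = (1 + 4·2 + 3)/6 = 12/6 = 2; σ²_Demolition = ((3−1)/6)² = 0.111
te_Excavation = (10 + 4·14 + 18)/6 = 84/6 = 14; σ²_Excavation = ((18−10)/6)² = 1.778
te_Foundation = (2 + 4·8 + 14)/6 = 48/6 = 8; σ²_Foundation = ((14−2)/6)² = 4.000
te_Framing = (4 + 4·5 + 12)/6 = 36/6 = 6; σ²_Framing = ((12−4)/6)² = 1.778
te_Roofing = (2 + 4·7 + 18)/6 = 48/6 = 8; σ²_Roofing = ((18−2)/6)² = 7.111
te_Electrical rough-in = (7 + 4·11 + 21)/6 = 72/6 = 12; σ²_Electrical rough-in = ((21−7)/6)² = 5.444
te_Plumbing rough-in = (4 + 4·9 + 26)/6 = 66/6 = 11; σ²_Plumbing rough-in = ((26−4)/6)² = 13.444

Forward pass:
ES_Site prep = 0; EF_Site prep = 12
ES_Demolition = 0; EF_Demolition = 2
ES_Excavation = 0; EF_Excavation = 14
ES_Foundation = max(EF_Site prep=12, EF_Demolition=2) = 12; EF_Foundation = 12+8 = 20
ES_Framing = max(EF_Demolition=2, EF_Excavation=14) = 14; EF_Framing = 14+6 = 20
ES_Roofing = max(EF_Demolition=2, EF_Excavation=14) = 14; EF_Roofing = 14+8 = 22
ES_Electrical rough-in = 20; EF_Electrical rough-in = 20+12 = 32
ES_Plumbing rough-in = max(EF_Demolition=2, EF_Framing=20, EF_Roofing=22, EF_Electrical rough-in=32) = 32; EF_Plumbing rough-in = 32+11 = 43
Expected project duration μ = 43 days. Critical path: Site prep → Foundation → Electrical rough-in → Plumbing rough-in.

Variances on critical path: σ²_Site prep=1.000, σ²_Foundation=4.000, σ²_Electrical rough-in=5.444, σ²_Plumbing rough-in=13.444.
Largest is σ²_Plumbing rough-in = 13.444.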